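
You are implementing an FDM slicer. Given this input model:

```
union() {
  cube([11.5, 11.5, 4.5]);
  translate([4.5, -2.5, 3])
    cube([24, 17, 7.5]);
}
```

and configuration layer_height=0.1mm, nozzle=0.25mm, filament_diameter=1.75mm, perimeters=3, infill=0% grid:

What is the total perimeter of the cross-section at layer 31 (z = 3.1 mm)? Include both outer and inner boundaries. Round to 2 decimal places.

91.00 mm

At z = 3.1 mm: the cube is present — its section is the full 11.5×11.5 rectangle (perimeter 46.00 mm); the cube at (4.5, -2.5) is present — its section is the full 24×17 rectangle (perimeter 82.00 mm); Combining (union): the regions partially overlap (shared area 80.50 mm²), so the edge portions inside another operand are dropped and the merged outline is re-measured after clipping — boundary = 91.00 mm. Overall, the cross-section is a single solid region. Total boundary length (outer) = 91.00 mm.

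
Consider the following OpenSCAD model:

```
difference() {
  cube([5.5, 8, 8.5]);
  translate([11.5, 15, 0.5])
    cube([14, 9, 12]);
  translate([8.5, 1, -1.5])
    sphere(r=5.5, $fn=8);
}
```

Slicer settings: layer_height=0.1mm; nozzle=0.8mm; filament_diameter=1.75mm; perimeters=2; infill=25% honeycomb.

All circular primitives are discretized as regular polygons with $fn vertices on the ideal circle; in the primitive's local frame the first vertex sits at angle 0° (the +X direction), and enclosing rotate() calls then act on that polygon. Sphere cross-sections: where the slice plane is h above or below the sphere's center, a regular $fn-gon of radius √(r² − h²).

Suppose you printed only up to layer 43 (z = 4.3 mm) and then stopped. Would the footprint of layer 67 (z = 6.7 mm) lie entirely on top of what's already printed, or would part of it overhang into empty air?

entirely on top

Compare the two slices. At z = 4.3: the cube (footprint 5.5×8) is included at this height (area 44.00 mm²); the 14×9 cube at (11.5, 15) contributes its full rectangle (area 126.00 mm²); the sphere at (8.5, 1) does not reach this height (|z−center|=5.800 > r=5.5); After the difference (first − rest): starting from the 5.5×8 cube (44.00 mm²), the 14×9 cube at (11.5, 15) misses the remaining region (no effect) — area = 44.00 mm². At z = 6.7: the 5.5×8 cube contributes its full rectangle (area 44.00 mm²); the cube at (11.5, 15) is present — its section is the full 14×9 rectangle (area 126.00 mm²); the sphere at (8.5, 1) is absent (|z−center|=8.200 > r=5.5); Subtracting the remaining from the first: starting from the 5.5×8 cube (44.00 mm²), the 14×9 cube at (11.5, 15) misses the remaining region (no effect) — area = 44.00 mm². Checking containment: the cross-section at z = 6.7 is a subset of the cross-section at z = 4.3.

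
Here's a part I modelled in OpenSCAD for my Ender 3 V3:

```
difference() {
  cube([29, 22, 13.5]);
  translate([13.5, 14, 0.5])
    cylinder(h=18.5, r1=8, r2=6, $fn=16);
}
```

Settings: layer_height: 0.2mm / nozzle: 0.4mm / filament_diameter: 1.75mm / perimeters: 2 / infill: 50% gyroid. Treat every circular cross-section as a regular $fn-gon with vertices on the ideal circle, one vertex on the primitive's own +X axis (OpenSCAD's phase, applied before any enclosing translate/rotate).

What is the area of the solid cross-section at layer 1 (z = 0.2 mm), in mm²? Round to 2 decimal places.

638.00 mm²

At z = 0.2 mm: the cube is present — its section is the full 29×22 rectangle (area 638.00 mm²); the cone at (13.5, 14) does not reach this height (z outside [0.5, 19]); Subtracting the remaining from the first: none of the subtracted shapes is present at this height, so the 29×22 cube is unchanged — area = 638.00 mm². Overall, the cross-section is a single solid region. Net area = 638.00 mm².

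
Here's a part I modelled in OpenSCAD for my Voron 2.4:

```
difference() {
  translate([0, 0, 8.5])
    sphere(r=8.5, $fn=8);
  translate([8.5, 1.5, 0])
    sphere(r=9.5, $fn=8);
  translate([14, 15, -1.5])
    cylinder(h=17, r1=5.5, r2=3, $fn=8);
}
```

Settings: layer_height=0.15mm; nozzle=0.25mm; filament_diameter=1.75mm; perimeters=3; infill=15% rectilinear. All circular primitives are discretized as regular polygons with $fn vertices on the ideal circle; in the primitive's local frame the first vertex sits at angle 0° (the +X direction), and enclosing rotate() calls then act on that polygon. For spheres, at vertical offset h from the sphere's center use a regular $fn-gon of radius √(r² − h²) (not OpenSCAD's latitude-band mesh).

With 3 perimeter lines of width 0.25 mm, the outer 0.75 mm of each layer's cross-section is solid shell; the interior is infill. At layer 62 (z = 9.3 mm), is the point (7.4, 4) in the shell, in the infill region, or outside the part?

At z = 9.3 mm: the sphere: section is a regular 8-gon, circumradius = √(r²−h²) = √(8.5²−0.8²) = 8.462; the sphere at (8.5, 1.5): section is a regular 8-gon, circumradius = √(r²−h²) = √(9.5²−9.3²) = 1.939; the cone at (14, 15): at t=0.635 of its height the radius interpolates to r₁+(r₂−r₁)t = 3.912, giving a regular 8-gon of that circumradius; Subtracting the remaining from the first: starting from the r=8.5 sphere, the r=9.5 sphere at (8.5, 1.5) partially overlaps it — only the 3.07 mm² overlap (of its 10.63 mm²) is removed, clipping the outline; the cone at (14, 15) misses the remaining region (no effect) — 1 connected region. Overall, the cross-section is a single solid region. The nearest boundary edge runs (5.98, 5.98)→(7.25, 2.92); distance from the point to it = 0.55 mm. The point is not inside any of the regions above, so it lies outside the cross-section (0.55 mm from the nearest boundary).

outside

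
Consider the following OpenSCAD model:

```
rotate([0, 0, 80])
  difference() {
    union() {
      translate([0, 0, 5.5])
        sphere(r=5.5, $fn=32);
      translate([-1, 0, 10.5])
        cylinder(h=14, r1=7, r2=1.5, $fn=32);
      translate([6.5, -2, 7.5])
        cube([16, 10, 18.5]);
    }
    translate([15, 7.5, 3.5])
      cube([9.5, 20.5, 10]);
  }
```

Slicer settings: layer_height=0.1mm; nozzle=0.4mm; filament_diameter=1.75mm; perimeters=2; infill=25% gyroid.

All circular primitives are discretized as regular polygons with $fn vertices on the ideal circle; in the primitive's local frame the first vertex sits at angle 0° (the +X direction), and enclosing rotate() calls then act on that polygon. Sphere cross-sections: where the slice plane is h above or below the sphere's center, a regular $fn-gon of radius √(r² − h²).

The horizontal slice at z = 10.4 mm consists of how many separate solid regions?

At z = 10.4 mm: the r=5.5 sphere contributes a regular 32-gon of circumradius √(5.5²−4.9²) = 2.498; the cone at (-1, 0) is absent (z outside [10.5, 24.5]); the 16×10 cube at (6.5, -2) contributes its full rectangle; Combining (union): the 2 present regions are separate (no shared area or edge), so areas and boundary lengths simply add and each stays a separate island — 2 connected regions; the cube at (15, 7.5) (footprint 9.5×20.5) is included at this height; Taking the first minus the rest: starting from the result so far, the 9.5×20.5 cube at (15, 7.5) partially overlaps it — only the 3.75 mm² overlap (of its 194.75 mm²) is removed, clipping the outline — 2 connected regions; (rotated 80° about Z; rotation is an isometry so areas/perimeters/island counts are preserved). The result has 2 disconnected regions.

2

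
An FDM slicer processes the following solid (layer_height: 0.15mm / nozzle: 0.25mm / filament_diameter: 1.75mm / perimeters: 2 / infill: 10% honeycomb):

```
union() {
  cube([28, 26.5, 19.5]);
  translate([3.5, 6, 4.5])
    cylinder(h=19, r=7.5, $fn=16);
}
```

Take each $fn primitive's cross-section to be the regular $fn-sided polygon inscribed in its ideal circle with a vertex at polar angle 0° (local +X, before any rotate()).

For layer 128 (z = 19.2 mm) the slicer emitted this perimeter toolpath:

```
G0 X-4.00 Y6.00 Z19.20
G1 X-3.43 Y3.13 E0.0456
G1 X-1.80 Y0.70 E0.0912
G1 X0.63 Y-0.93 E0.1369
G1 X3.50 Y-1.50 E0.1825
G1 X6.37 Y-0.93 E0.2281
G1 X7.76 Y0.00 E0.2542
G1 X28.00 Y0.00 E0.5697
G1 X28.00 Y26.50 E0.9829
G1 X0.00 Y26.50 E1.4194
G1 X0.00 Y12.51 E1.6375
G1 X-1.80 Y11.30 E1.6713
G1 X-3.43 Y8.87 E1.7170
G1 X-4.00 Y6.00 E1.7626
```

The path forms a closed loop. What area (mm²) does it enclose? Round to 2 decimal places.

786.28 mm²

Apply the shoelace formula to the sequence of (X, Y) vertices; enclosed area = 786.28 mm².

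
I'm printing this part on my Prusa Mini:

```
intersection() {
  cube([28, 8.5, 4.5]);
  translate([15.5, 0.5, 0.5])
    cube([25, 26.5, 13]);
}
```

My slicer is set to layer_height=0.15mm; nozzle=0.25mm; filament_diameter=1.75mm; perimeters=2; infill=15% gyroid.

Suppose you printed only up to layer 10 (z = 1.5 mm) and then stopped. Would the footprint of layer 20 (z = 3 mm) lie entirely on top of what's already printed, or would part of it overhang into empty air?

entirely on top

Compare the two slices. At z = 1.5: the cube is present — its section is the full 28×8.5 rectangle (area 238.00 mm²); the 25×26.5 cube at (15.5, 0.5) contributes its full rectangle (area 662.50 mm²); Taking the intersection: the 25×26.5 cube at (15.5, 0.5) partially overlaps the 28×8.5 cube; clipping to the common part keeps 100.00 mm² — area = 100.00 mm². At z = 3: the 28×8.5 cube contributes its full rectangle (area 238.00 mm²); the cube at (15.5, 0.5) (footprint 25×26.5) is included at this height (area 662.50 mm²); Keeping only the common overlap: the 25×26.5 cube at (15.5, 0.5) partially overlaps the 28×8.5 cube; clipping to the common part keeps 100.00 mm² — area = 100.00 mm². Checking containment: the cross-section at z = 3 is a subset of the cross-section at z = 1.5.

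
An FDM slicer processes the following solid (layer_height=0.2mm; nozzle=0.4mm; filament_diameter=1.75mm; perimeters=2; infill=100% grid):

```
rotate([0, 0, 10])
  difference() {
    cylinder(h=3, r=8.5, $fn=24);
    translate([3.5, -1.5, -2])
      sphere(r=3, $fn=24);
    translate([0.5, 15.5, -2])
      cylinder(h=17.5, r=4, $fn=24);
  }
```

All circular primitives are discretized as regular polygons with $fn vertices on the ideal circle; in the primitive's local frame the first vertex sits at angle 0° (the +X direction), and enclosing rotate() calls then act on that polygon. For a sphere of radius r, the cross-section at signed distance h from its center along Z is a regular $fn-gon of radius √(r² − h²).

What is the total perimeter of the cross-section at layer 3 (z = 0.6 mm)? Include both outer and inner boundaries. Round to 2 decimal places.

62.63 mm

At z = 0.6 mm: the cylinder: section is a regular 24-gon, circumradius r=8.5 (perimeter = 2·24·8.500·sin(180°/24) = 53.25 mm); the r=3 sphere at (3.5, -1.5) slices to a regular 24-gon of circumradius 1.497 (√(r²−h²) with h=2.6 from center) (perimeter = 2·24·1.497·sin(180°/24) = 9.38 mm); the r=4 cylinder at (0.5, 15.5) gives a regular 24-gon of circumradius 4 (constant along its height) (perimeter = 2·24·4.000·sin(180°/24) = 25.06 mm); After the difference (first − rest): starting from the r=8.5 cylinder, the r=3 sphere at (3.5, -1.5) lies wholly inside it (removes its full 6.96 mm² and its 9.38 mm outline becomes a hole wall); the r=4 cylinder at (0.5, 15.5) misses the remaining region (no effect) — boundary (outer + 1 inner loop) = 62.63 mm; (rotated 10° about Z; rotation is an isometry so areas/perimeters/island counts are preserved). Overall, the cross-section is one region with 1 hole. Total boundary length (outer + inner) = 62.63 mm.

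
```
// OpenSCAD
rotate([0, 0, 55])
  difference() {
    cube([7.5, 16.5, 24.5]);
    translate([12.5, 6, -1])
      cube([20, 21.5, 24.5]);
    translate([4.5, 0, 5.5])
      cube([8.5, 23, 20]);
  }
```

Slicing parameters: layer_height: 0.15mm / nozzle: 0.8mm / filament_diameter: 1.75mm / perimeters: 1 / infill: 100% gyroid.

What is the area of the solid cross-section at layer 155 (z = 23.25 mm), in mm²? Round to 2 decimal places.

At z = 23.25 mm: the cube is present — its section is the full 7.5×16.5 rectangle (area 123.75 mm²); the 20×21.5 cube at (12.5, 6) contributes its full rectangle (area 430.00 mm²); the cube at (4.5, 0) is present — its section is the full 8.5×23 rectangle (area 195.50 mm²); After the difference (first − rest): starting from the 7.5×16.5 cube (123.75 mm²), the 20×21.5 cube at (12.5, 6) misses the remaining region (no effect); the 8.5×23 cube at (4.5, 0) partially overlaps it — only the 49.50 mm² overlap (of its 195.50 mm²) is removed, clipping the outline — area = 74.25 mm²; (rotated 55° about Z; rotation is an isometry so areas/perimeters/island counts are preserved). Overall, the cross-section is a single solid region. Net area = 74.25 mm².

74.25 mm²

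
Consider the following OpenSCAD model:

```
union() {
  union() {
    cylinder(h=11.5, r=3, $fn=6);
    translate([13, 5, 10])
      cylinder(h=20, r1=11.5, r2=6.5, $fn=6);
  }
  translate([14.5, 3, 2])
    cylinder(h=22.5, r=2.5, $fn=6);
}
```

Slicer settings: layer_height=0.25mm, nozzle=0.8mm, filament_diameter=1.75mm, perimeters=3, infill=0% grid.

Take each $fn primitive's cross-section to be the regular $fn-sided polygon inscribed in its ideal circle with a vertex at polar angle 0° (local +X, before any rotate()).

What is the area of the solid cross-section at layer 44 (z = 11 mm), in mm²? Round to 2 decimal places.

At z = 11 mm: the r=3 cylinder contributes a regular 6-gon of circumradius 3 (area = (6/2)·3.000²·sin(360°/6) = 23.38 mm²); the cone at (13, 5): at t=0.050 of its height the radius interpolates to r₁+(r₂−r₁)t = 11.250, giving a regular 6-gon of that circumradius (area = (6/2)·11.250²·sin(360°/6) = 328.82 mm²); Combining (union): the 2 present regions are separate (no shared area or edge), so areas and boundary lengths simply add and each stays a separate island — area = 352.20 mm²; the r=2.5 cylinder at (14.5, 3) gives a regular 6-gon of circumradius 2.5 (constant along its height) (area = (6/2)·2.500²·sin(360°/6) = 16.24 mm²); Taking the union: the r=2.5 cylinder at (14.5, 3) lies entirely inside the result so far, so the union is just the result so far — area = 352.20 mm². Overall, the cross-section has 2 separate islands. Net area = 352.20 mm².

352.20 mm²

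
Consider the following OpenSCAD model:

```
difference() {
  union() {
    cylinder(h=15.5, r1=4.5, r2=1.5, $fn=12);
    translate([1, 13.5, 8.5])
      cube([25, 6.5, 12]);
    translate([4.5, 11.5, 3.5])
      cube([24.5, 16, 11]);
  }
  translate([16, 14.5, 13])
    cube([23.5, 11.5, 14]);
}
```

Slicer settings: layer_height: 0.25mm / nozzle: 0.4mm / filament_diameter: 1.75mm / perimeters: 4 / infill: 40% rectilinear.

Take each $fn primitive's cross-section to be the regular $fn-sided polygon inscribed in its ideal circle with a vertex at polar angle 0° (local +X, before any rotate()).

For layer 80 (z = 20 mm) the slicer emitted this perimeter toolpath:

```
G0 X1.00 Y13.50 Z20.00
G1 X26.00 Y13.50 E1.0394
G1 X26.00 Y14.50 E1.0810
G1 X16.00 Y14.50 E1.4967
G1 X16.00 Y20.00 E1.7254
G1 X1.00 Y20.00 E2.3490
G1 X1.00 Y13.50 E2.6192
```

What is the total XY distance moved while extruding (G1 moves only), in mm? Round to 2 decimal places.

Sum the Euclidean lengths of each G1 segment: total = 63.00 mm.

63.00 mm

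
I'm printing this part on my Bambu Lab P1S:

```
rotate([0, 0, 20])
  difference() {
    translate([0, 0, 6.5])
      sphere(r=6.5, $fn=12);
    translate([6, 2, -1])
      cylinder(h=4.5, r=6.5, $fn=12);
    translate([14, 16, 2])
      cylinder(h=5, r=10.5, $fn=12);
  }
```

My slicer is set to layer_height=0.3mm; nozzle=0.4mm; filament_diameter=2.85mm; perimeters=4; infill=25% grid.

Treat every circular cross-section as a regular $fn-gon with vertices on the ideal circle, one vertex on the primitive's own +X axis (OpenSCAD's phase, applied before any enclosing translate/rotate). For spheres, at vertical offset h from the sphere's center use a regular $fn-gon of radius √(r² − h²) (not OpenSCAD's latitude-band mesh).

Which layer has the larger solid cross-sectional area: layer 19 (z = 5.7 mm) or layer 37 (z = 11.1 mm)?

layer 19 (z = 5.7 mm)

Layer 19 (z = 5.7): the r=6.5 sphere slices to a regular 12-gon of circumradius 6.451 (√(r²−h²) with h=0.8 from center) (area = (12/2)·6.451²·sin(360°/12) = 124.83 mm²); the cylinder at (6, 2) is absent (z outside [-1, 3.5]); the cylinder at (14, 16): section is a regular 12-gon, circumradius r=10.5 (area = (12/2)·10.500²·sin(360°/12) = 330.75 mm²); Subtracting the remaining from the first: starting from the r=6.5 sphere (124.83 mm²), the r=10.5 cylinder at (14, 16) misses the remaining region (no effect) — area = 124.83 mm²; (whole slice rotated 20° about Z — lengths, areas and connectivity unchanged). So its area = 124.83 mm². Layer 37 (z = 11.1): the sphere: section is a regular 12-gon, circumradius = √(r²−h²) = √(6.5²−4.6²) = 4.592 (area = (12/2)·4.592²·sin(360°/12) = 63.27 mm²); the cylinder at (6, 2) is absent (z outside [-1, 3.5]); the cylinder at (14, 16) is not intersected at this z (z outside [2, 7]); After the difference (first − rest): none of the subtracted shapes is present at this height, so the r=6.5 sphere is unchanged — area = 63.27 mm²; (whole slice rotated 20° about Z — lengths, areas and connectivity unchanged). So its area = 63.27 mm². Layer 19 is larger (124.83 vs 63.27 mm²).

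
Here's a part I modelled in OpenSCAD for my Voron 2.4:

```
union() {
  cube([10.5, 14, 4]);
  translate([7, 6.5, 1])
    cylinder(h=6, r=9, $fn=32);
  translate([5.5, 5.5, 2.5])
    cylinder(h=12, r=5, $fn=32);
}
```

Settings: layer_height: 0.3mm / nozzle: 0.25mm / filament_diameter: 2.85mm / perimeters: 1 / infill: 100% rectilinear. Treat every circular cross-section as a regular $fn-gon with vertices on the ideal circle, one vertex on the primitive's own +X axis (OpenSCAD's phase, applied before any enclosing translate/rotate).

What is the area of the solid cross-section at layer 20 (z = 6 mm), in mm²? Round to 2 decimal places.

At z = 6 mm: the cube is absent (z outside [0, 4]); the r=9 cylinder at (7, 6.5) contributes a regular 32-gon of circumradius 9 (area = (32/2)·9.000²·sin(360°/32) = 252.84 mm²); the cylinder at (5.5, 5.5): section is a regular 32-gon, circumradius r=5 (area = (32/2)·5.000²·sin(360°/32) = 78.04 mm²); Taking the union: the r=5 cylinder at (5.5, 5.5) lies entirely inside the r=9 cylinder at (7, 6.5), so the union is just the r=9 cylinder at (7, 6.5) — area = 252.84 mm². Overall, the cross-section is a single solid region. Net area = 252.84 mm².

252.84 mm²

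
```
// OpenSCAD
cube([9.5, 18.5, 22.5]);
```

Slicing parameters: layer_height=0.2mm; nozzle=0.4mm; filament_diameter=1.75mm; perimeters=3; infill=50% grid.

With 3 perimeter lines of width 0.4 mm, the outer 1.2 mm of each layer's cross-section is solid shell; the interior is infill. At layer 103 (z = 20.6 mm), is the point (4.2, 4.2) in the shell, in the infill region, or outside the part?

At z = 20.6 mm: the cube (footprint 9.5×18.5) is included at this height. Overall, the cross-section is a single solid region. The nearest boundary edge runs (0.00, 0.00)→(9.50, 0.00); distance from the point to it = 4.20 mm. The point is inside the cross-section and 4.20 mm from the nearest boundary — more than the 1.2 mm shell width (3 × 0.4), so it's in the infill interior.

infill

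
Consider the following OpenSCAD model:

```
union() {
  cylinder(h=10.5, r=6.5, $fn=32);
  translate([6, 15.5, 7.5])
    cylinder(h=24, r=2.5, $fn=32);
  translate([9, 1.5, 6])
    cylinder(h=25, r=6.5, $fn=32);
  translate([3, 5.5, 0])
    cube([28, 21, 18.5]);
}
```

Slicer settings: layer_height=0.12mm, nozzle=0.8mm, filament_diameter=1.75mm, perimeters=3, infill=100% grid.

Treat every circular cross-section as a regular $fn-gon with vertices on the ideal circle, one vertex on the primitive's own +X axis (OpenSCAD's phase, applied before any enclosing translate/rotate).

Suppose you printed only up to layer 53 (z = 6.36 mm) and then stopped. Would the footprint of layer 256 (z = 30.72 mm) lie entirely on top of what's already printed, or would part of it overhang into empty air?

entirely on top

Compare the two slices. At z = 6.36: the r=6.5 cylinder gives a regular 32-gon of circumradius 6.5 (constant along its height) (area = (32/2)·6.500²·sin(360°/32) = 131.88 mm²); the cylinder at (6, 15.5) is absent (z outside [7.5, 31.5]); the cylinder at (9, 1.5): section is a regular 32-gon, circumradius r=6.5 (area = (32/2)·6.500²·sin(360°/32) = 131.88 mm²); the cube at (3, 5.5) is present — its section is the full 28×21 rectangle (area 588.00 mm²); Taking the union: the regions partially overlap — summed areas 851.76 mm² minus the doubly-counted overlap 41.98 mm² gives 809.78 mm² — area = 809.78 mm². At z = 30.72: the cylinder is absent (z outside [0, 10.5]); the r=2.5 cylinder at (6, 15.5) gives a regular 32-gon of circumradius 2.5 (constant along its height) (area = (32/2)·2.500²·sin(360°/32) = 19.51 mm²); the r=6.5 cylinder at (9, 1.5) gives a regular 32-gon of circumradius 6.5 (constant along its height) (area = (32/2)·6.500²·sin(360°/32) = 131.88 mm²); the cube at (3, 5.5) is not intersected at this z (z outside [0, 18.5]); Combining (union): the 2 present regions are separate (no shared area or edge), so areas and boundary lengths simply add and each stays a separate island — area = 151.39 mm². Checking containment: the cross-section at z = 30.72 is a subset of the cross-section at z = 6.36.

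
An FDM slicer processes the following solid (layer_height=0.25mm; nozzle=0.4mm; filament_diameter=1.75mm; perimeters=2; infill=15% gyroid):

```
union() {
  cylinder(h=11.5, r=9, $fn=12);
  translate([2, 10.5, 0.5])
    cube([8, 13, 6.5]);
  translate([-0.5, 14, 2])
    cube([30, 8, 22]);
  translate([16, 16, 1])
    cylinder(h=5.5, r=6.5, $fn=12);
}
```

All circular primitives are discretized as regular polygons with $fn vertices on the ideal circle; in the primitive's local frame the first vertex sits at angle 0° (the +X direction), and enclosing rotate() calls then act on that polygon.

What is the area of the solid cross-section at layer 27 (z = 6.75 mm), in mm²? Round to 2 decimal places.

523.00 mm²

At z = 6.75 mm: the r=9 cylinder gives a regular 12-gon of circumradius 9 (constant along its height) (area = (12/2)·9.000²·sin(360°/12) = 243.00 mm²); the cube at (2, 10.5) (footprint 8×13) is included at this height (area 104.00 mm²); the cube at (-0.5, 14) (footprint 30×8) is included at this height (area 240.00 mm²); the cylinder at (16, 16) is not intersected at this z (z outside [1, 6.5]); Taking the union: the regions partially overlap — summed areas 587.00 mm² minus the doubly-counted overlap 64.00 mm² gives 523.00 mm² — area = 523.00 mm². Overall, the cross-section has 2 separate islands. Net area = 523.00 mm².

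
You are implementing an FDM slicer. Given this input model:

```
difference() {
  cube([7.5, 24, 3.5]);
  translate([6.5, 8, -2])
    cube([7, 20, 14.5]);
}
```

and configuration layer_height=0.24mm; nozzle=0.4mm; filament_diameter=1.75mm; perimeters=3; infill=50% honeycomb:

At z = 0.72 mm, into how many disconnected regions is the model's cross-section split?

1

At z = 0.72 mm: the 7.5×24 cube contributes its full rectangle; the 7×20 cube at (6.5, 8) contributes its full rectangle; Subtracting the remaining from the first: starting from the 7.5×24 cube, the 7×20 cube at (6.5, 8) partially overlaps it — only the 16.00 mm² overlap (of its 140.00 mm²) is removed, clipping the outline — 1 connected region. The result has 1 disconnected region.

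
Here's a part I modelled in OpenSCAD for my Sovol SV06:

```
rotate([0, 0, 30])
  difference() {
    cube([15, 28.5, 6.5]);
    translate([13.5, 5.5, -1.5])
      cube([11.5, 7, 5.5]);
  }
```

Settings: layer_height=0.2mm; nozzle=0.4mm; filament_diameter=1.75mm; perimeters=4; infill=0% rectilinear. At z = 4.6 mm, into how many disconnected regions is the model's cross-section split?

1

At z = 4.6 mm: the cube is present — its section is the full 15×28.5 rectangle; the cube at (13.5, 5.5) does not reach this height (z outside [-1.5, 4]); Subtracting the remaining from the first: none of the subtracted shapes is present at this height, so the 15×28.5 cube is unchanged — 1 connected region; (whole slice rotated 30° about Z — lengths, areas and connectivity unchanged). The result has 1 disconnected region.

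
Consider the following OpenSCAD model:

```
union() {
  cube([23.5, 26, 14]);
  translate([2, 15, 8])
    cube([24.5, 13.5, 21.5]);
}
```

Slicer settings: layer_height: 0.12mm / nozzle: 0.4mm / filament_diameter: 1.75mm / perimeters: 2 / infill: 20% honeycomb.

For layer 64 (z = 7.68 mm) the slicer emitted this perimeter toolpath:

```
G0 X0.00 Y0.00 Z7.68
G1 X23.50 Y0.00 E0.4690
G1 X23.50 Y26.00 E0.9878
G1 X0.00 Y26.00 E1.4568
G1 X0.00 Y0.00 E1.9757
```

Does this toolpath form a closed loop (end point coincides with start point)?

yes

Start point (G0): (0.00, 0.00). End point (last G1): the path returns to the start — closed.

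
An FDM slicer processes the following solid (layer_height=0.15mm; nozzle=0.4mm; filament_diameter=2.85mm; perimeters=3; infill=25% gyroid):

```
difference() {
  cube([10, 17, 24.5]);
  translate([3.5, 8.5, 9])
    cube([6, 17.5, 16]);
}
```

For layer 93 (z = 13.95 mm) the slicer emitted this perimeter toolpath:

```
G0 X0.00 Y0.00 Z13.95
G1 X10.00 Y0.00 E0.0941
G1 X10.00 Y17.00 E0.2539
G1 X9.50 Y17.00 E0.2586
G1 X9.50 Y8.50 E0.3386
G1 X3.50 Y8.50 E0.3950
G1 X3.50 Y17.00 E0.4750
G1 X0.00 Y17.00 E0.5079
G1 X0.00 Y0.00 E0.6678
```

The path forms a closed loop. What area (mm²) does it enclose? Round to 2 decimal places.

Apply the shoelace formula to the sequence of (X, Y) vertices; enclosed area = 119.00 mm².

119.00 mm²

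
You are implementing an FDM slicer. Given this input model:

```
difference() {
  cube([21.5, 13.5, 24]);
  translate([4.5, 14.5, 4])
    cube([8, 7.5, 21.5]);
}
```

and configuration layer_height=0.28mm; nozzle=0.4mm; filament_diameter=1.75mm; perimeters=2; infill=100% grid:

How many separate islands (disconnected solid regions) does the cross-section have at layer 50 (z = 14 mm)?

At z = 14 mm: the 21.5×13.5 cube contributes its full rectangle; the 8×7.5 cube at (4.5, 14.5) contributes its full rectangle; After the difference (first − rest): starting from the 21.5×13.5 cube, the 8×7.5 cube at (4.5, 14.5) misses the remaining region (no effect) — 1 connected region. Overall, the cross-section is a single solid region. Island count = 1.

1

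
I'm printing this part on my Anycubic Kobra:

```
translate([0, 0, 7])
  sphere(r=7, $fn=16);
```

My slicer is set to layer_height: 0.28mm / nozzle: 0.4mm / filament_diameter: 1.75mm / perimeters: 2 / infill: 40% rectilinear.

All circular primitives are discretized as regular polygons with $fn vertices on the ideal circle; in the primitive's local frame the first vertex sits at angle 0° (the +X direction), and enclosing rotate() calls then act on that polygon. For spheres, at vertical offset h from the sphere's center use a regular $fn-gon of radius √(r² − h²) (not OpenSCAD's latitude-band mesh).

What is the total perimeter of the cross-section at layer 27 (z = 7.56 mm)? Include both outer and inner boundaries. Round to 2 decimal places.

At z = 7.56 mm: the sphere: section is a regular 16-gon, circumradius = √(r²−h²) = √(7²−0.56²) = 6.978 (perimeter = 2·16·6.978·sin(180°/16) = 43.56 mm). Overall, the cross-section is a single solid region. Total boundary length (outer) = 43.56 mm.

43.56 mm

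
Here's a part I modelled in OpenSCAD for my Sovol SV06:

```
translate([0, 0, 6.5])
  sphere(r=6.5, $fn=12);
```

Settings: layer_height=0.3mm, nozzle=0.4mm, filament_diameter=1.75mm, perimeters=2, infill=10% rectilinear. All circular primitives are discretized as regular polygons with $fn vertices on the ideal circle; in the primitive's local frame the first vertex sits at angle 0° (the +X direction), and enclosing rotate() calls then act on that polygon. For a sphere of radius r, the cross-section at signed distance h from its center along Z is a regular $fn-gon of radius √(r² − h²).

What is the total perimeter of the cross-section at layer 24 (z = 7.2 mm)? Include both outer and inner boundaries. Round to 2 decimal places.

At z = 7.2 mm: the sphere: section is a regular 12-gon, circumradius = √(r²−h²) = √(6.5²−0.7²) = 6.462 (perimeter = 2·12·6.462·sin(180°/12) = 40.14 mm). Overall, the cross-section is a single solid region. Total boundary length (outer) = 40.14 mm.

40.14 mm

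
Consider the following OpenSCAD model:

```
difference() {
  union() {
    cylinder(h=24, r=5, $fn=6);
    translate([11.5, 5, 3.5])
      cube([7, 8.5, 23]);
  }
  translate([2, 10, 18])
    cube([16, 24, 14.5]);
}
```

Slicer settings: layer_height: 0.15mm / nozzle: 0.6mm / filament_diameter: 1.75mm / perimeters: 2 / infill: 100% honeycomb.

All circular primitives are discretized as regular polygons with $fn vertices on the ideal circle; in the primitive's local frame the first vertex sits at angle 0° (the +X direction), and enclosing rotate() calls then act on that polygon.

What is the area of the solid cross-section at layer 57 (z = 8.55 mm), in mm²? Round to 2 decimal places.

124.45 mm²

At z = 8.55 mm: the r=5 cylinder gives a regular 6-gon of circumradius 5 (constant along its height) (area = (6/2)·5.000²·sin(360°/6) = 64.95 mm²); the cube at (11.5, 5) (footprint 7×8.5) is included at this height (area 59.50 mm²); Combining (union): the 2 present regions are separate (no shared area or edge), so areas and boundary lengths simply add and each stays a separate island — area = 124.45 mm²; the cube at (2, 10) is not intersected at this z (z outside [18, 32.5]); Subtracting the remaining from the first: none of the subtracted shapes is present at this height, so that combined region is unchanged — area = 124.45 mm². Overall, the cross-section has 2 separate islands. Net area = 124.45 mm².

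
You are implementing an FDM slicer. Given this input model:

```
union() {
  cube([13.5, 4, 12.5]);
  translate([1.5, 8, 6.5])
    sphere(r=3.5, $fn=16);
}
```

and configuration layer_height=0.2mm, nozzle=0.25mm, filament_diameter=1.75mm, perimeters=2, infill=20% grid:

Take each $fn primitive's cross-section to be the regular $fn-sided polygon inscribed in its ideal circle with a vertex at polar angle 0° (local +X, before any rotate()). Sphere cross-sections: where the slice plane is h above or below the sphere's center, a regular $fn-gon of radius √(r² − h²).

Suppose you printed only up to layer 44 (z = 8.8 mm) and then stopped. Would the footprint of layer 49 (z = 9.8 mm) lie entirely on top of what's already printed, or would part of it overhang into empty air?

entirely on top

Compare the two slices. At z = 8.8: the cube is present — its section is the full 13.5×4 rectangle (area 54.00 mm²); the sphere at (1.5, 8): section is a regular 16-gon, circumradius = √(r²−h²) = √(3.5²−2.3²) = 2.638 (area = (16/2)·2.638²·sin(360°/16) = 21.31 mm²); Taking the union: the 2 present regions are separate (no shared area or edge), so areas and boundary lengths simply add and each stays a separate island — area = 75.31 mm². At z = 9.8: the cube (footprint 13.5×4) is included at this height (area 54.00 mm²); the r=3.5 sphere at (1.5, 8) slices to a regular 16-gon of circumradius 1.166 (√(r²−h²) with h=3.3 from center) (area = (16/2)·1.166²·sin(360°/16) = 4.16 mm²); Combining (union): the 2 present regions are separate (no shared area or edge), so areas and boundary lengths simply add and each stays a separate island — area = 58.16 mm². Checking containment: the cross-section at z = 9.8 is a subset of the cross-section at z = 8.8.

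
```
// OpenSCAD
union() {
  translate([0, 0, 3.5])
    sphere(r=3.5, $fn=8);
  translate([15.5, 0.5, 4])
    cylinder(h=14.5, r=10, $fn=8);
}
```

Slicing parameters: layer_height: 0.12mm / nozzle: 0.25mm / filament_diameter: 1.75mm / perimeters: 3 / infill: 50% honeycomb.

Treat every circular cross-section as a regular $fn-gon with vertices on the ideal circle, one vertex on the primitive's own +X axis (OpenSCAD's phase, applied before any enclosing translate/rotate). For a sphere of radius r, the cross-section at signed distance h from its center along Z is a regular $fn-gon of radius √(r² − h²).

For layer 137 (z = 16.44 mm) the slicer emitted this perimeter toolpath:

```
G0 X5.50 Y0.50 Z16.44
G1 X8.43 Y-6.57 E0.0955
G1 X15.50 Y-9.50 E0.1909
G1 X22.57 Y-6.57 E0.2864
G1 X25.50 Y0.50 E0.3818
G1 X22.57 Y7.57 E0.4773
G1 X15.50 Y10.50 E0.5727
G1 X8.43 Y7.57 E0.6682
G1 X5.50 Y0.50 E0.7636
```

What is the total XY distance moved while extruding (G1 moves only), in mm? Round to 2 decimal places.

61.22 mm

Sum the Euclidean lengths of each G1 segment: total = 61.22 mm.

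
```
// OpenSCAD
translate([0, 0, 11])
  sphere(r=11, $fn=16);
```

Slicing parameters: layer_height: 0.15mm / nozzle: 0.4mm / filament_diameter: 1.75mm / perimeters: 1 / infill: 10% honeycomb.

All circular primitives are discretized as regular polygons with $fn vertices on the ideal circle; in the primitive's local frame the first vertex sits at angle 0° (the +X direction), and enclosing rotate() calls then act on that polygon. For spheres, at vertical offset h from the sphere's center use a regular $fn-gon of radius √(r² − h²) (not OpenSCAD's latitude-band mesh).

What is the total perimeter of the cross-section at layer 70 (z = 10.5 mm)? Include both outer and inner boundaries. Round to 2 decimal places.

68.60 mm

At z = 10.5 mm: the r=11 sphere contributes a regular 16-gon of circumradius √(11²−0.5²) = 10.989 (perimeter = 2·16·10.989·sin(180°/16) = 68.60 mm). Overall, the cross-section is a single solid region. Total boundary length (outer) = 68.60 mm.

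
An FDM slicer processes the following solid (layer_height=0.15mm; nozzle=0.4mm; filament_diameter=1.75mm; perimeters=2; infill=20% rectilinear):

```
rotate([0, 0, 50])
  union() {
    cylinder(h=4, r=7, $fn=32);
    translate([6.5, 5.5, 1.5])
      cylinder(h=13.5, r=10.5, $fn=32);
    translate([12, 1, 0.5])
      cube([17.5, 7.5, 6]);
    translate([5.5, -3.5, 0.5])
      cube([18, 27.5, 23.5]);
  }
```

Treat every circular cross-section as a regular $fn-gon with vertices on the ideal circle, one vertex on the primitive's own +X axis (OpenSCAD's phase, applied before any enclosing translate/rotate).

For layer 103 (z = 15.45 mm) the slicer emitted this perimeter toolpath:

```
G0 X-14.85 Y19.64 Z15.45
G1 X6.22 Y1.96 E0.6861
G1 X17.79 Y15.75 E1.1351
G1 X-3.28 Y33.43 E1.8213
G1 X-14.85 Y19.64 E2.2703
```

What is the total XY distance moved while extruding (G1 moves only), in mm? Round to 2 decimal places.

91.01 mm

Sum the Euclidean lengths of each G1 segment: total = 91.01 mm.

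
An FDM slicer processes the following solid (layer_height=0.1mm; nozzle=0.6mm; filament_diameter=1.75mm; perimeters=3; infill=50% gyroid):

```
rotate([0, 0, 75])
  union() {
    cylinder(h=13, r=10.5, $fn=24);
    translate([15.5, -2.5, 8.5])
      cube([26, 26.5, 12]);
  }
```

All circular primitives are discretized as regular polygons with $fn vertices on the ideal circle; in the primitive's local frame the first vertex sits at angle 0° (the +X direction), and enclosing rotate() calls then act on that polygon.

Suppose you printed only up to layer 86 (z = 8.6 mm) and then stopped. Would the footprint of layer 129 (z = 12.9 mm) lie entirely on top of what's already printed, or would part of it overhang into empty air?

entirely on top

Compare the two slices. At z = 8.6: the r=10.5 cylinder contributes a regular 24-gon of circumradius 10.5 (area = (24/2)·10.500²·sin(360°/24) = 342.42 mm²); the 26×26.5 cube at (15.5, -2.5) contributes its full rectangle (area 689.00 mm²); Merging all regions: the 2 present regions are separate (no shared area or edge), so areas and boundary lengths simply add and each stays a separate island — area = 1031.42 mm²; (rotated 75° about Z; rotation is an isometry so areas/perimeters/island counts are preserved). At z = 12.9: the cylinder: section is a regular 24-gon, circumradius r=10.5 (area = (24/2)·10.500²·sin(360°/24) = 342.42 mm²); the cube at (15.5, -2.5) (footprint 26×26.5) is included at this height (area 689.00 mm²); Taking the union: the 2 present regions are separate (no shared area or edge), so areas and boundary lengths simply add and each stays a separate island — area = 1031.42 mm²; (whole slice rotated 75° about Z — lengths, areas and connectivity unchanged). Checking containment: the cross-section at z = 12.9 is a subset of the cross-section at z = 8.6.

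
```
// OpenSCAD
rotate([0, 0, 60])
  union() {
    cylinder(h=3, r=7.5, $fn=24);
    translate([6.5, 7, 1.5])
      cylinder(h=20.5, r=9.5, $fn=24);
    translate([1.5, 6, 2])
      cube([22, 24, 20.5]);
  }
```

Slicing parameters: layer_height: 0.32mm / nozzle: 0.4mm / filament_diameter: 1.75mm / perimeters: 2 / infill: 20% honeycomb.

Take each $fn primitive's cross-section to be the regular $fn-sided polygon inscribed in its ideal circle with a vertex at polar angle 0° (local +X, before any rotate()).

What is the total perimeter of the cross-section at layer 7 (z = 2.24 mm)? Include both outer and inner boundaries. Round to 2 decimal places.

121.39 mm

At z = 2.24 mm: the r=7.5 cylinder gives a regular 24-gon of circumradius 7.5 (constant along its height) (perimeter = 2·24·7.500·sin(180°/24) = 46.99 mm); the cylinder at (6.5, 7): section is a regular 24-gon, circumradius r=9.5 (perimeter = 2·24·9.500·sin(180°/24) = 59.52 mm); the cube at (1.5, 6) is present — its section is the full 22×24 rectangle (perimeter 92.00 mm); Combining (union): the regions partially overlap (shared area 200.47 mm²), so the edge portions inside another operand are dropped and the merged outline is re-measured after clipping — boundary = 121.39 mm; (rotated 60° about Z; rotation is an isometry so areas/perimeters/island counts are preserved). Overall, the cross-section is a single solid region. Total boundary length (outer) = 121.39 mm.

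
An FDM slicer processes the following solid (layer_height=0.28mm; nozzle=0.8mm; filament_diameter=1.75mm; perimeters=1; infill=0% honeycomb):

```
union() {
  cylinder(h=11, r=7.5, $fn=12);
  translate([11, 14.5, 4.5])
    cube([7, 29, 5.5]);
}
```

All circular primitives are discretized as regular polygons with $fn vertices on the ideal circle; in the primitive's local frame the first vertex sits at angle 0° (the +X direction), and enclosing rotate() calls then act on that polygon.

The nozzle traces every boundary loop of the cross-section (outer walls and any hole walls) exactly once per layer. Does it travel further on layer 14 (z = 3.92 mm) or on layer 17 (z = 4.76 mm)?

layer 17 (z = 4.76 mm)

Layer 14 (z = 3.92): the r=7.5 cylinder gives a regular 12-gon of circumradius 7.5 (constant along its height) (perimeter = 2·12·7.500·sin(180°/12) = 46.59 mm); the cube at (11, 14.5) is not intersected at this z (z outside [4.5, 10]); Taking the union: only the r=7.5 cylinder is present, so the union is just that shape — boundary = 46.59 mm. So its perimeter = 46.59 mm. Layer 17 (z = 4.76): the r=7.5 cylinder contributes a regular 12-gon of circumradius 7.5 (perimeter = 2·12·7.500·sin(180°/12) = 46.59 mm); the cube at (11, 14.5) is present — its section is the full 7×29 rectangle (perimeter 72.00 mm); Merging all regions: the 2 present regions are separate (no shared area or edge), so areas and boundary lengths simply add and each stays a separate island — boundary = 118.59 mm. So its perimeter = 118.59 mm. Layer 17 is larger (118.59 vs 46.59 mm).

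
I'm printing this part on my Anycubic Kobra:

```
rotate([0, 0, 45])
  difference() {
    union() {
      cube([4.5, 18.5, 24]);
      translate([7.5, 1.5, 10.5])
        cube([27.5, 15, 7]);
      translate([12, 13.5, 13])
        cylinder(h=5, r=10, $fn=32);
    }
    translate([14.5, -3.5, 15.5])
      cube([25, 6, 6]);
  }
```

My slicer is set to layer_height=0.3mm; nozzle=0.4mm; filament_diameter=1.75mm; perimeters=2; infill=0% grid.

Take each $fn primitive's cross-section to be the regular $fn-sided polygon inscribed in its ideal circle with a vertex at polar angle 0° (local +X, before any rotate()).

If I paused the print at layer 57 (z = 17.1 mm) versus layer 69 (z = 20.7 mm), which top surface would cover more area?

layer 57 (z = 17.1 mm)

Layer 57 (z = 17.1): the 4.5×18.5 cube contributes its full rectangle (area 83.25 mm²); the cube at (7.5, 1.5) (footprint 27.5×15) is included at this height (area 412.50 mm²); the r=10 cylinder at (12, 13.5) gives a regular 32-gon of circumradius 10 (constant along its height) (area = (32/2)·10.000²·sin(360°/32) = 312.14 mm²); Taking the union: the regions partially overlap — summed areas 807.89 mm² minus the doubly-counted overlap 185.52 mm² gives 622.37 mm² — area = 622.37 mm²; the 25×6 cube at (14.5, -3.5) contributes its full rectangle (area 150.00 mm²); Taking the first minus the rest: starting from that combined region (622.37 mm²), the 25×6 cube at (14.5, -3.5) partially overlaps it — only the 20.50 mm² overlap (of its 150.00 mm²) is removed, clipping the outline — area = 601.87 mm²; (rotated 45° about Z; rotation is an isometry so areas/perimeters/island counts are preserved). So its area = 601.87 mm². Layer 69 (z = 20.7): the cube (footprint 4.5×18.5) is included at this height (area 83.25 mm²); the cube at (7.5, 1.5) does not reach this height (z outside [10.5, 17.5]); the cylinder at (12, 13.5) is absent (z outside [13, 18]); Merging all regions: only the 4.5×18.5 cube is present, so the union is just that shape — area = 83.25 mm²; the cube at (14.5, -3.5) (footprint 25×6) is included at this height (area 150.00 mm²); Taking the first minus the rest: starting from the result so far (83.25 mm²), the 25×6 cube at (14.5, -3.5) misses the remaining region (no effect) — area = 83.25 mm²; (whole slice rotated 45° about Z — lengths, areas and connectivity unchanged). So its area = 83.25 mm². Layer 57 is larger (601.87 vs 83.25 mm²).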